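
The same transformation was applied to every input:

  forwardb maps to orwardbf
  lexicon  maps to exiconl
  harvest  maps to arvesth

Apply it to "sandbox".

andboxs

Each output is the input with this applied: move the first character to the end.
On "sandbox" that produces "andboxs".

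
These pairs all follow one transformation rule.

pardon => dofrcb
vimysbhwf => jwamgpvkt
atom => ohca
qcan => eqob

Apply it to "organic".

Each output is the input with this applied: shift every letter 12 places backward in the alphabet (wrapping around).
So "organic" becomes "cfuobwq".

cfuobwq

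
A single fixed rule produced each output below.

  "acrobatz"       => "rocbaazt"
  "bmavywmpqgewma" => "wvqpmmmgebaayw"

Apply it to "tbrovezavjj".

vtrojjebazv

Rule — sort the characters into reverse alphabetical order, then move the first 2 characters to the end (rotate left by 2).
"tbrovezavjj" → "zvvtrojjeba" → "vtrojjebazv".
(Check on "acrobatz": → "ztrocbaa" → "rocbaazt" ✓)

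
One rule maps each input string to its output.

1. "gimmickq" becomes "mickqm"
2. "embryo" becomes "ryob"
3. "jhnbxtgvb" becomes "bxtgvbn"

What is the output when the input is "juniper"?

The rule is to delete the first 2 characters, then move the first character to the end.
Applying both steps to "juniper": "niper", then "ipern".
(Check on "jhnbxtgvb": → "nbxtgvb" → "bxtgvbn" ✓)

ipern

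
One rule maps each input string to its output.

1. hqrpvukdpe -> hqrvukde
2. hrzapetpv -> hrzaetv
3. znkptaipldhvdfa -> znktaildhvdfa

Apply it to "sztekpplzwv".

What's happening: remove every "p".
"sztekpplzwv" → "szteklzwv".

szteklzwv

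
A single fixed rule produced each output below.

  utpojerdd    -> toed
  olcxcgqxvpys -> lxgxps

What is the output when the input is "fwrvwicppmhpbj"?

The transformation: keep every other character starting from the second (positions 2nd, 4th, 6th, ...).
Applying that to "fwrvwicppmhpbj" gives "wvipmpj".

wvipmpj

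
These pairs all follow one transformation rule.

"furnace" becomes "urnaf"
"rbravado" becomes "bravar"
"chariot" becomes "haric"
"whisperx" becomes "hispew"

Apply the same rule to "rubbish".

Rule — delete the last 2 characters, then move the first character to the end.
"rubbish" → "rubbi" → "ubbir".
(Check on "chariot": → "chari" → "haric" ✓)

ubbir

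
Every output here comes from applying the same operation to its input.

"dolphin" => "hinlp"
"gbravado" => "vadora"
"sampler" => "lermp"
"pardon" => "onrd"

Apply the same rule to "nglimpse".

Each output is the input with this applied: delete the first 2 characters, then move the first 2 characters to the end (rotate left by 2).
Starting from "nglimpse": after the first operation, "limpse"; after the second, "mpseli".

mpseli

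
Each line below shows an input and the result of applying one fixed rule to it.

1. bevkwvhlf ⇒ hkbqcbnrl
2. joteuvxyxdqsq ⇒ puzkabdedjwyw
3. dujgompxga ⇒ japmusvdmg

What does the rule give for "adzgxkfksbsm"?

gjfmdqlqyhys

What's happening: shift every letter 6 places forward in the alphabet (wrapping around).
So "adzgxkfksbsm" becomes "gjfmdqlqyhys".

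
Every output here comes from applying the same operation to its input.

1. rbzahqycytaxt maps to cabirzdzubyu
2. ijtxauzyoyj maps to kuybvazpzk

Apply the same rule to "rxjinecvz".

ykjofdwa

Rule — delete the first character, then shift every letter 1 place forward in the alphabet (wrapping around).
"rxjinecvz" → "xjinecvz" → "ykjofdwa".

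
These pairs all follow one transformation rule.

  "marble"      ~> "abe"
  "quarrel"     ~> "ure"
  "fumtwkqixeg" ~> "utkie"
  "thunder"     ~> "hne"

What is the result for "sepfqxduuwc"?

efxuw

The transformation: keep every other character starting from the second (positions 2nd, 4th, 6th, ...).
On "sepfqxduuwc" that produces "efxuw".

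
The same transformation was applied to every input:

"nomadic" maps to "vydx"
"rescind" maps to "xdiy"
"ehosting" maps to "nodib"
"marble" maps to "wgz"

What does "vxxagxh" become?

Rule — delete the first 3 characters, then shift every letter 5 places backward in the alphabet (wrapping around).
Starting from "vxxagxh": after the first operation, "agxh"; after the second, "vbsc".

vbsc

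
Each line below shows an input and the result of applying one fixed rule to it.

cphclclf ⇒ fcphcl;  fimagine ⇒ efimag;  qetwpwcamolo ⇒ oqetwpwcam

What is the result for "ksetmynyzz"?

Looking at the pairs, the operation is to move the last 3 characters to the front (rotate right by 3), then delete the first 2 characters.
For "ksetmynyzz", step one produces "yzzksetmyn"; step two turns that into "zksetmyn".
(Check on "cphclclf": → "clfcphcl" → "fcphcl" ✓)

zksetmyn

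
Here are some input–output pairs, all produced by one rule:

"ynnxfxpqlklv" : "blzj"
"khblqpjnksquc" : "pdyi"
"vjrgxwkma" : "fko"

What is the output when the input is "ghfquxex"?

The transformation: shift every letter 12 places backward in the alphabet (wrapping around), then keep one character in every 3, starting at position 3 (positions 3rd, 6th, 9th, ...).
For "ghfquxex", step one produces "uvteilsl"; step two turns that into "tl".

tl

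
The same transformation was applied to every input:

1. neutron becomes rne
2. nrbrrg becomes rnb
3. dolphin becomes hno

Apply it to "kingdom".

The rule is to move the first 3 characters to the end (rotate left by 3), then keep every other character starting from the second (positions 2nd, 4th, 6th, ...).
Working it through for "kingdom": intermediate "gdomkin", final "dmi".

dmi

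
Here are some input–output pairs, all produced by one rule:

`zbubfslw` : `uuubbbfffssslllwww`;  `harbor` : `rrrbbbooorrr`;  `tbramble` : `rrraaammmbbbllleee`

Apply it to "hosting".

ssstttiiinnnggg

What's happening: delete the first 2 characters, then repeat every character 3 times.
For "hosting", step one produces "sting"; step two turns that into "ssstttiiinnnggg".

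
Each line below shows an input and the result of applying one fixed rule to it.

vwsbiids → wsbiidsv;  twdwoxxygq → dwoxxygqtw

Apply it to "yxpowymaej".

Rule — swap the front and back halves of the string, then move the last 3 characters to the front (rotate right by 3).
Starting from "yxpowymaej": after the first operation, "ymaejyxpow"; after the second, "powymaejyx".

powymaejyx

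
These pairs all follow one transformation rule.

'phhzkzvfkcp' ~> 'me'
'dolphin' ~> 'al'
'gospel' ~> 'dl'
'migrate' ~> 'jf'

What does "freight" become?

co

In each case the input is transformed by: shift every letter 3 places backward in the alphabet (wrapping around), then keep only the first 2 characters.
Doing the same to "freight": "co".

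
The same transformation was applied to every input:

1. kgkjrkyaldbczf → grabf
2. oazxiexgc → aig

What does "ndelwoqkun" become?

dwk

Looking at the pairs, the operation is to keep one character in every 3, starting at position 2 (positions 2nd, 5th, 8th, ...).
Doing the same to "ndelwoqkun": "dwk".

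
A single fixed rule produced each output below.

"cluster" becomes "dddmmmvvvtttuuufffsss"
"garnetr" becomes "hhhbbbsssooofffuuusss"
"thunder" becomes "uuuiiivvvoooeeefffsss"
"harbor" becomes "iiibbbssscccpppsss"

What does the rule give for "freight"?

The pattern: shift every letter 1 place forward in the alphabet (wrapping around), then repeat every character 3 times.
On "freight": the first step gives "gsfjhiu", and the second then gives "gggsssfffjjjhhhiiiuuu".
(Check on "cluster": → "dmvtufs" → "dddmmmvvvtttuuufffsss" ✓)

gggsssfffjjjhhhiiiuuu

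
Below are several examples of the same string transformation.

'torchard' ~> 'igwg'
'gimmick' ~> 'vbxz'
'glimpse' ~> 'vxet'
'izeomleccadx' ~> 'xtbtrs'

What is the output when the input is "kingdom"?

zcsb

In each case the input is transformed by: shift every letter 11 places backward in the alphabet (wrapping around), then keep every other character starting from the first (positions 1st, 3rd, 5th, ...).
"kingdom" → "zxcvsdb" → "zcsb".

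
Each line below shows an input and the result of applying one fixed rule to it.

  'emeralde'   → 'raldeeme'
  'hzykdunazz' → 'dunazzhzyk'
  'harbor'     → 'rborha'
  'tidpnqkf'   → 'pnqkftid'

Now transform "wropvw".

The pattern: swap the front and back halves of the string, then move the last character to the front.
Working it through for "wropvw": intermediate "pvwwro", final "opvwwr".
(Check on "hzykdunazz": → "unazzhzykd" → "dunazzhzyk" ✓)

opvwwr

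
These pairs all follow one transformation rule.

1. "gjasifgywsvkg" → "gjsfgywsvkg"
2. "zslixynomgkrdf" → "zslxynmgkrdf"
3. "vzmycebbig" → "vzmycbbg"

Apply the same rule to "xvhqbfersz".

Each output is the input with this applied: remove every vowel.
"xvhqbfersz" → "xvhqbfrsz".

xvhqbfrsz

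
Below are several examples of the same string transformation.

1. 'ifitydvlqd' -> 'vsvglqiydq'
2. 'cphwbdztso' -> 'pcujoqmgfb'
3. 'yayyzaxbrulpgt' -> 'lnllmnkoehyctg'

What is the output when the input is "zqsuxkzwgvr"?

mdfhkxmjtie

Rule — shift every letter 13 places forward in the alphabet (wrapping around) — i.e. ROT13.
"zqsuxkzwgvr" → "mdfhkxmjtie".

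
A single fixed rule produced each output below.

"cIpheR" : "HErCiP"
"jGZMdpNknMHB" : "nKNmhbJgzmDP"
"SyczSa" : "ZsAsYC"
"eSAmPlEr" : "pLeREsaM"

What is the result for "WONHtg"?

What's happening: flip the case of every letter, then swap the front and back halves of the string.
For "WONHtg", step one produces "wonhTG"; step two turns that into "hTGwon".

hTGwon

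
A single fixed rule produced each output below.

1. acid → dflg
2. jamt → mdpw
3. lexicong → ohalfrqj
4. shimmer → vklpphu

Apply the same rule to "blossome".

eorvvrph

The transformation: shift every letter 3 places forward in the alphabet (wrapping around).
Applying that to "blossome" gives "eorvvrph".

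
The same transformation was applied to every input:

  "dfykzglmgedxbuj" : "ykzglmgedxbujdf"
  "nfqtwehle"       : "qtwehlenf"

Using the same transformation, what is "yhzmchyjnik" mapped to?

zmchyjnikyh

In each case the input is transformed by: move the first 2 characters to the end (rotate left by 2).
For "yhzmchyjnik" the result is "zmchyjnikyh".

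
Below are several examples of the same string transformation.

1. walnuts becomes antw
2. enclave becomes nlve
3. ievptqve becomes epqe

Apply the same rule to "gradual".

What's happening: move the first character to the end, then keep every other character starting from the first (positions 1st, 3rd, 5th, ...).
Working it through for "gradual": intermediate "radualg", final "rdag".

rdag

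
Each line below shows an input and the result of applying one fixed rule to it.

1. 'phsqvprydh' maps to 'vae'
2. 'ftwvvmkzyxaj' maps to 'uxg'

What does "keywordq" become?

What's happening: shift every letter 3 places backward in the alphabet (wrapping around), then keep only the last 3 characters.
"keywordq" → "hbvtloan" → "oan".

oan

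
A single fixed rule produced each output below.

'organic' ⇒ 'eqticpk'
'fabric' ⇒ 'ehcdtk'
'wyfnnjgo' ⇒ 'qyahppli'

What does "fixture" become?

The pattern: move the last character to the front, then shift every letter 2 places forward in the alphabet (wrapping around).
"fixture" → "efixtur" → "ghkzvwt".
(Check on "organic": → "corgani" → "eqticpk" ✓)

ghkzvwt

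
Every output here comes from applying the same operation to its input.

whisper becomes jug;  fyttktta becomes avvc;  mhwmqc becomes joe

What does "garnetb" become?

The pattern: keep every other character starting from the second (positions 2nd, 4th, 6th, ...), then shift every letter 2 places forward in the alphabet (wrapping around).
Working it through for "garnetb": intermediate "ant", final "cpv".
(Check on "mhwmqc": → "hmc" → "joe" ✓)

cpv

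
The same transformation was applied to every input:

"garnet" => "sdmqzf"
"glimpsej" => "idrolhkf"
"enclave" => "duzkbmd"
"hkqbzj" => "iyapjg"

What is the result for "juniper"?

qdohmti

Each output is the input with this applied: reverse the string, then shift every letter 1 place backward in the alphabet (wrapping around).
For "juniper", step one produces "repinuj"; step two turns that into "qdohmti".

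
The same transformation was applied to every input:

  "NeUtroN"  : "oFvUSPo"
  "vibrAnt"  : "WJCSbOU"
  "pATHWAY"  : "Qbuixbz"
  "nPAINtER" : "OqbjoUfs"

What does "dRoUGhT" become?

In each case the input is transformed by: shift every letter 1 place forward in the alphabet (wrapping around), then flip the case of every letter.
On "dRoUGhT": the first step gives "eSpVHiU", and the second then gives "EsPvhIu".

EsPvhIu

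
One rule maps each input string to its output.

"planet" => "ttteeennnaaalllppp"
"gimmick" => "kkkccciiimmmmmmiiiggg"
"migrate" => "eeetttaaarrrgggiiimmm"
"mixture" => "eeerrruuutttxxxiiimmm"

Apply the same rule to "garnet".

ttteeennnrrraaaggg

In each case the input is transformed by: repeat every character 3 times, then reverse the string.
"garnet" → "ttteeennnrrraaaggg".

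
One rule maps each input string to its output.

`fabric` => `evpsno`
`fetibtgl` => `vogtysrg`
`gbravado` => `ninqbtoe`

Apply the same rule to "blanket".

axrgoyn

What's happening: move the first 3 characters to the end (rotate left by 3), then shift every letter 13 places forward in the alphabet (wrapping around) — i.e. ROT13.
Applying both steps to "blanket": "nketbla", then "axrgoyn".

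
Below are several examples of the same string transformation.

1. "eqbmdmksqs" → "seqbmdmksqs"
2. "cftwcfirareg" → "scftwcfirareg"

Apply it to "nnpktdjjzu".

Rule — prepend "s".
So "nnpktdjjzu" becomes "snnpktdjjzu".

snnpktdjjzu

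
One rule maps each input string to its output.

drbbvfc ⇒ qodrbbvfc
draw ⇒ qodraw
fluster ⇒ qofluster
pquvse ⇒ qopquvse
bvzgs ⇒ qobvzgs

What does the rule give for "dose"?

qodose

Rule — prepend "qo".
For "dose" the result is "qodose".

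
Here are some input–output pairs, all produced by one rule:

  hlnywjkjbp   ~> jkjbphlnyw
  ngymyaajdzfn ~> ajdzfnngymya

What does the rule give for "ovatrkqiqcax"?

What's happening: swap the front and back halves of the string.
Applying that to "ovatrkqiqcax" gives "qiqcaxovatrk".

qiqcaxovatrk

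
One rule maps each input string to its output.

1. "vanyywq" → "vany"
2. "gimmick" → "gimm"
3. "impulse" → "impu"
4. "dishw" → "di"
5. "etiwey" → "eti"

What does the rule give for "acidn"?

ac

What's happening: delete the last 3 characters.
So "acidn" becomes "ac".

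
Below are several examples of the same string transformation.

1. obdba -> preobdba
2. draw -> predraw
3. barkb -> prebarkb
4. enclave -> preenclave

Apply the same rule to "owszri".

preowszri

Rule — prepend "pre".
Doing the same to "owszri": "preowszri".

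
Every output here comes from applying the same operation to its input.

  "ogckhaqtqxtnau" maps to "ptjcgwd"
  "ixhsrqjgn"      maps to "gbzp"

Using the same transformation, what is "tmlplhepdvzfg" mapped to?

vyqyeo

The rule is to shift every letter 9 places forward in the alphabet (wrapping around), then keep every other character starting from the second (positions 2nd, 4th, 6th, ...).
Applying both steps to "tmlplhepdvzfg": "cvuyuqnymeiop", then "vyqyeo".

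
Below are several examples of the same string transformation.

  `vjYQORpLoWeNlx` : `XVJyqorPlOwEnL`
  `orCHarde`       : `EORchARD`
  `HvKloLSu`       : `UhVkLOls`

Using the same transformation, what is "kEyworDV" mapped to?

vKeYWORd

What's happening: flip the case of every letter, then move the last character to the front.
Working it through for "kEyworDV": intermediate "KeYWORdv", final "vKeYWORd".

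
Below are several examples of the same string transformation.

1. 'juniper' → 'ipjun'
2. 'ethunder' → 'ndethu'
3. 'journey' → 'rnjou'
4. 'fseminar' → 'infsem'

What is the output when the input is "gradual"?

What's happening: delete the last 2 characters, then move the last 2 characters to the front (rotate right by 2).
On "gradual": the first step gives "gradu", and the second then gives "dugra".

dugra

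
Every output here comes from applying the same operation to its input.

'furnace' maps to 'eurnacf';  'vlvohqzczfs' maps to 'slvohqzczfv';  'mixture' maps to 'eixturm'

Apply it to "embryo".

ombrye

Each output is the input with this applied: swap the first and last characters.
For "embryo" the result is "ombrye".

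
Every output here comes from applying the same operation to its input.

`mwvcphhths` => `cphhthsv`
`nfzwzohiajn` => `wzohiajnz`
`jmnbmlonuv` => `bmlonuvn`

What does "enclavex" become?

The transformation: delete the first 2 characters, then move the first character to the end.
So "enclavex" becomes "lavexc".

lavexc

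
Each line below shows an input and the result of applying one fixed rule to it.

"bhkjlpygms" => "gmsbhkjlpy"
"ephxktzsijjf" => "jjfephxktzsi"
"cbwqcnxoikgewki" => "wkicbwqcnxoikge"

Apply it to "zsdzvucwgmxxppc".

The pattern: move the last 3 characters to the front (rotate right by 3).
For "zsdzvucwgmxxppc" the result is "ppczsdzvucwgmxx".

ppczsdzvucwgmxx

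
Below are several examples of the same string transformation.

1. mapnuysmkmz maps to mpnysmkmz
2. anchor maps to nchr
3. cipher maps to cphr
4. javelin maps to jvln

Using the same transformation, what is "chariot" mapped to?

What's happening: remove every vowel.
Applying that to "chariot" gives "chrt".

chrt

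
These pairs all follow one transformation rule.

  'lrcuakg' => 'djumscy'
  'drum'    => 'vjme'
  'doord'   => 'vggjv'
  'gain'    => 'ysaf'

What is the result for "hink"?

The transformation: shift every letter 8 places backward in the alphabet (wrapping around).
Applying that to "hink" gives "zafc".

zafc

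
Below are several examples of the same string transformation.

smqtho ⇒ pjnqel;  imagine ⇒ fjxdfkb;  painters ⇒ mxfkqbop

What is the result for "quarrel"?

nrxoobi

The pattern: shift every letter 3 places backward in the alphabet (wrapping around).
On "quarrel" that produces "nrxoobi".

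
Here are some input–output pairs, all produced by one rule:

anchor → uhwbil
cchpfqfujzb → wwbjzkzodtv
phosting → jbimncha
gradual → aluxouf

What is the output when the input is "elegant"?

yfyauhn

Rule — shift every letter 6 places backward in the alphabet (wrapping around).
"elegant" → "yfyauhn".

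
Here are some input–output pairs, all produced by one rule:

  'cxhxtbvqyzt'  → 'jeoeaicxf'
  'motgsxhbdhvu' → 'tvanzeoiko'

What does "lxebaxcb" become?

What's happening: shift every letter 7 places forward in the alphabet (wrapping around), then delete the last 2 characters.
For "lxebaxcb", step one produces "seliheji"; step two turns that into "selihe".

selihe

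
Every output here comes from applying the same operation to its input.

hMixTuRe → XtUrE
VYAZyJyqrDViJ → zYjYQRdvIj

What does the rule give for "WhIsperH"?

SPERh

Looking at the pairs, the operation is to flip the case of every letter, then delete the first 3 characters.
Starting from "WhIsperH": after the first operation, "wHiSPERh"; after the second, "SPERh".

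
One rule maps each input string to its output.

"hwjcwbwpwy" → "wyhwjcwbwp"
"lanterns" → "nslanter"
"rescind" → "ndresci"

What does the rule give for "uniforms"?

msunifor

Looking at the pairs, the operation is to move the last 2 characters to the front (rotate right by 2).
So "uniforms" becomes "msunifor".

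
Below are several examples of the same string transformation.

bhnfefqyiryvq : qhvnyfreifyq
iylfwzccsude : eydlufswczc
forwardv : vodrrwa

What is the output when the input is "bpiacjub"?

The rule is to take characters alternately from the front and the back (1st, last, 2nd, 2nd-last, ...), then delete the first character.
"bpiacjub" → "bbpuijac" → "bpuijac".
(Check on "iylfwzccsude": → "ieydlufswczc" → "eydlufswczc" ✓)

bpuijac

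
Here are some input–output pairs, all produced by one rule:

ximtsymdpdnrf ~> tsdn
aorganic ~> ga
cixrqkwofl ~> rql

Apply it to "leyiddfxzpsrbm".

idps

Rule — swap each adjacent pair of characters (1↔2, 3↔4, ...), then keep one character in every 3, starting at position 3 (positions 3rd, 6th, 9th, ...).
Applying both steps to "leyiddfxzpsrbm": "eliyddxfpzrsmb", then "idps".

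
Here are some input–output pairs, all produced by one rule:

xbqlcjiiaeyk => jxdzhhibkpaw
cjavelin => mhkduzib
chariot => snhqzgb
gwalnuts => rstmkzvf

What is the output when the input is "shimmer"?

Each output is the input with this applied: reverse the string, then shift every letter 1 place backward in the alphabet (wrapping around).
Starting from "shimmer": after the first operation, "remmihs"; after the second, "qdllhgr".

qdllhgr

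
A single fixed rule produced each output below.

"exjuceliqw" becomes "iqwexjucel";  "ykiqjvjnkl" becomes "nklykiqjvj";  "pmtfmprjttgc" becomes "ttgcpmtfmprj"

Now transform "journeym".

The rule is to move the first 2 characters to the end (rotate left by 2), then swap the front and back halves of the string.
Applying both steps to "journeym": "urneymjo", then "ymjourne".
(Check on "pmtfmprjttgc": → "tfmprjttgcpm" → "ttgcpmtfmprj" ✓)

ymjourne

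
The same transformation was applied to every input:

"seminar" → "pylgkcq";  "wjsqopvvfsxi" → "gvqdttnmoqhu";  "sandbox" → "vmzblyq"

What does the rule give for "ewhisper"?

The transformation: reverse the string, then shift every letter 2 places backward in the alphabet (wrapping around).
On "ewhisper": the first step gives "repsihwe", and the second then gives "pcnqgfuc".

pcnqgfuc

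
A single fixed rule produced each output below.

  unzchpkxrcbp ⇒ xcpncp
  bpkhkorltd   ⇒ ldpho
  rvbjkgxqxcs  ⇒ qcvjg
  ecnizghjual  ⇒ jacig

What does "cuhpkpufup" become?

The transformation: keep every other character starting from the second (positions 2nd, 4th, 6th, ...), then move the first 3 characters to the end (rotate left by 3).
Working it through for "cuhpkpufup": intermediate "uppfp", final "fpupp".
(Check on "bpkhkorltd": → "phold" → "ldpho" ✓)

fpupp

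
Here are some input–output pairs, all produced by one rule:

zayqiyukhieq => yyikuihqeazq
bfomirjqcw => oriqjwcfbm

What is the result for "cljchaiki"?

jahkiilcc

Each output is the input with this applied: swap each adjacent pair of characters (1↔2, 3↔4, ...), then move the first 3 characters to the end (rotate left by 3).
On "cljchaiki": the first step gives "lccjahkii", and the second then gives "jahkiilcc".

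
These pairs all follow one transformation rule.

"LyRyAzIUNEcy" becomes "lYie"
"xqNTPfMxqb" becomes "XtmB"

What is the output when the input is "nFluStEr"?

The pattern: flip the case of every letter, then keep one character in every 3, starting at position 1 (positions 1st, 4th, 7th, ...).
Applying both steps to "nFluStEr": "NfLUsTeR", then "NUe".

NUe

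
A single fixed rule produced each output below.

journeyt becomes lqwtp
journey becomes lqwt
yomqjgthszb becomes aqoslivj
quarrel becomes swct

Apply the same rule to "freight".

htgk

Looking at the pairs, the operation is to delete the last 3 characters, then shift every letter 2 places forward in the alphabet (wrapping around).
"freight" → "frei" → "htgk".
(Check on "journeyt": → "journ" → "lqwtp" ✓)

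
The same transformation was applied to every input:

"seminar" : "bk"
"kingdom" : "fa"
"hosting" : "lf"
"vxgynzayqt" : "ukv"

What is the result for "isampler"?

Each output is the input with this applied: shift every letter 3 places backward in the alphabet (wrapping around), then keep one character in every 3, starting at position 2 (positions 2nd, 5th, 8th, ...).
Working it through for "isampler": intermediate "fpxjmibo", final "pmo".

pmo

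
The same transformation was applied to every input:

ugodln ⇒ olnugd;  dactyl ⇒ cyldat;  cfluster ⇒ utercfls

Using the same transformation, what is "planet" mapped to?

Each output is the input with this applied: swap the front and back halves of the string, then swap the first and last characters.
Applying both steps to "planet": "netpla", then "aetpln".

aetpln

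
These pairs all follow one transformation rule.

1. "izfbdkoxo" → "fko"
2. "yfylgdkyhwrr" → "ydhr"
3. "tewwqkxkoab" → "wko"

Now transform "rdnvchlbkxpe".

nhke

Each output is the input with this applied: keep one character in every 3, starting at position 3 (positions 3rd, 6th, 9th, ...).
Applying that to "rdnvchlbkxpe" gives "nhke".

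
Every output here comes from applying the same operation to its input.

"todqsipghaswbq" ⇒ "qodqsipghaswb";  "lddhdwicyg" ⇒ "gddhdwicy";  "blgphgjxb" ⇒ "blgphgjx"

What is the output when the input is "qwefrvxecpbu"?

Each output is the input with this applied: delete the first character, then move the last character to the front.
For "qwefrvxecpbu" the result is "uwefrvxecpb".

uwefrvxecpb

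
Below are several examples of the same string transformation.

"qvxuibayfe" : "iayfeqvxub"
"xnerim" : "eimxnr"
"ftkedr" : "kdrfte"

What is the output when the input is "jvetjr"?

In each case the input is transformed by: swap the front and back halves of the string, then swap the first and last characters.
Doing the same to "jvetjr": "ejrjvt".

ejrjvt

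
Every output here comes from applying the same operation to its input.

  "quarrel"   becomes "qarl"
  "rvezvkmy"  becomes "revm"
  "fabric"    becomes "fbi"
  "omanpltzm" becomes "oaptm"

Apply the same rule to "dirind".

drn

Rule — keep every other character starting from the first (positions 1st, 3rd, 5th, ...).
"dirind" → "drn".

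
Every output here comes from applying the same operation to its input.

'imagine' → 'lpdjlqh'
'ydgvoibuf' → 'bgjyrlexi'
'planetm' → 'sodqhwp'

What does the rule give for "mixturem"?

What's happening: shift every letter 3 places forward in the alphabet (wrapping around).
Applying that to "mixturem" gives "plawxuhp".

plawxuhp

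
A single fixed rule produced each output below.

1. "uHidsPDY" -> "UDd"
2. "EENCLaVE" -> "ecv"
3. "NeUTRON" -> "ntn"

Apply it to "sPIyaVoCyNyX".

SYOn

Looking at the pairs, the operation is to flip the case of every letter, then keep one character in every 3, starting at position 1 (positions 1st, 4th, 7th, ...).
On "sPIyaVoCyNyX": the first step gives "SpiYAvOcYnYx", and the second then gives "SYOn".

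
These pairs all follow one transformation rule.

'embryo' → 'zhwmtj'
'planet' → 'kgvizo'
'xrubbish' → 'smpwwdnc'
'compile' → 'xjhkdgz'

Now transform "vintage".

qdiovbz

Rule — shift every letter 5 places backward in the alphabet (wrapping around).
So "vintage" becomes "qdiovbz".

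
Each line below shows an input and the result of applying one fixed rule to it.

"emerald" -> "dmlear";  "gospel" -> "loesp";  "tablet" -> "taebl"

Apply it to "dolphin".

noilhp

Rule — take characters alternately from the front and the back (1st, last, 2nd, 2nd-last, ...), then delete the first character.
Applying both steps to "dolphin": "dnoilhp", then "noilhp".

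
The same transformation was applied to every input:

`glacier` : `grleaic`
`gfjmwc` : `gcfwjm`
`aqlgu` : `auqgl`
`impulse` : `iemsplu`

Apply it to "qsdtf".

qfstd

The rule is to take characters alternately from the front and the back (1st, last, 2nd, 2nd-last, ...).
For "qsdtf" the result is "qfstd".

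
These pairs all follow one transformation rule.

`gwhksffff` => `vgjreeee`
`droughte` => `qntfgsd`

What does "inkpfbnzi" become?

mjoeamyh

In each case the input is transformed by: shift every letter 1 place backward in the alphabet (wrapping around), then delete the first character.
On "inkpfbnzi": the first step gives "hmjoeamyh", and the second then gives "mjoeamyh".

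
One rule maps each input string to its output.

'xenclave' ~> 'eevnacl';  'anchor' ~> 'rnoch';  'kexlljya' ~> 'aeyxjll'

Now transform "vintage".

What's happening: take characters alternately from the front and the back (1st, last, 2nd, 2nd-last, ...), then delete the first character.
On "vintage" that produces "eignat".

eignat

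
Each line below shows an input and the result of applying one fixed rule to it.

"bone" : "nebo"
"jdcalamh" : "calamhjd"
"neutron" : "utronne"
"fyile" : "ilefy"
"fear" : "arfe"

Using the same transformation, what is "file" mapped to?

Rule — move the first 2 characters to the end (rotate left by 2).
"file" → "lefi".

lefi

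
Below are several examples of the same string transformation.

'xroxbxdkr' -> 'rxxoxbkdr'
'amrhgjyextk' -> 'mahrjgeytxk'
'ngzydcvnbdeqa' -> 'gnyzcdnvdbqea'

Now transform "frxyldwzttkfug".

rfyxdlzwttfkgu

Each output is the input with this applied: swap each adjacent pair of characters (1↔2, 3↔4, ...).
"frxyldwzttkfug" → "rfyxdlzwttfkgu".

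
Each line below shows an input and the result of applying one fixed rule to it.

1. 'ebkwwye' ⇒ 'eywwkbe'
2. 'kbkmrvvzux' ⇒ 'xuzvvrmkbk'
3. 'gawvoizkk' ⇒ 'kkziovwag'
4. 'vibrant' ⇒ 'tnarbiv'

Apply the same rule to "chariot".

toirahc

The transformation: reverse the string.
Doing the same to "chariot": "toirahc".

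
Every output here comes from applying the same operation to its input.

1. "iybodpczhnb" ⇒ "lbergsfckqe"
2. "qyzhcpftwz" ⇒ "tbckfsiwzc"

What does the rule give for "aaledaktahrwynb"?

ddohgdnwdkuzbqe

The pattern: shift every letter 3 places forward in the alphabet (wrapping around).
Doing the same to "aaledaktahrwynb": "ddohgdnwdkuzbqe".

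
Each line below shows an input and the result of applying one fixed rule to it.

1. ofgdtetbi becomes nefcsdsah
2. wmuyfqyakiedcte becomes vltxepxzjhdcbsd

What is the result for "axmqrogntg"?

zwlpqnfmsf

The pattern: shift every letter 1 place backward in the alphabet (wrapping around).
Applying that to "axmqrogntg" gives "zwlpqnfmsf".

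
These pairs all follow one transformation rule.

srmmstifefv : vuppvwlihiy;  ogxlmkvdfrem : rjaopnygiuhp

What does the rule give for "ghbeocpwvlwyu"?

Rule — shift every letter 3 places forward in the alphabet (wrapping around).
For "ghbeocpwvlwyu" the result is "jkehrfszyozbx".

jkehrfszyozbx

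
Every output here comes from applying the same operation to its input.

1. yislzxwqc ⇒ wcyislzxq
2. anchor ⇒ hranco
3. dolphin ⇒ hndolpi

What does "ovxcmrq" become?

mqovxcr

The rule is to move the last 2 characters to the front (rotate right by 2), then swap the first and last characters.
Applying both steps to "ovxcmrq": "rqovxcm", then "mqovxcr".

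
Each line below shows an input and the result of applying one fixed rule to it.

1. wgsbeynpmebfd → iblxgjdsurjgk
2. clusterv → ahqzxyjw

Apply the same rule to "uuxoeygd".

izzctjdl

Looking at the pairs, the operation is to move the last character to the front, then shift every letter 5 places forward in the alphabet (wrapping around).
Working it through for "uuxoeygd": intermediate "duuxoeyg", final "izzctjdl".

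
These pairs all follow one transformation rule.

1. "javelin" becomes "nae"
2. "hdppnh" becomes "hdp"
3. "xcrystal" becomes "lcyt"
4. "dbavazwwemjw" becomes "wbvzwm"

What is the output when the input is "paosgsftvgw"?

The pattern: move the last 2 characters to the front (rotate right by 2), then keep every other character starting from the second (positions 2nd, 4th, 6th, ...).
Working it through for "paosgsftvgw": intermediate "gwpaosgsftv", final "wasst".

wasst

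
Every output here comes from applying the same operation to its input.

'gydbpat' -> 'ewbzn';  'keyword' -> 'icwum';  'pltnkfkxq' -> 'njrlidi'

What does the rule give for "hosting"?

fmqrg

The pattern: delete the last 2 characters, then shift every letter 2 places backward in the alphabet (wrapping around).
For "hosting", step one produces "hosti"; step two turns that into "fmqrg".
(Check on "pltnkfkxq": → "pltnkfk" → "njrlidi" ✓)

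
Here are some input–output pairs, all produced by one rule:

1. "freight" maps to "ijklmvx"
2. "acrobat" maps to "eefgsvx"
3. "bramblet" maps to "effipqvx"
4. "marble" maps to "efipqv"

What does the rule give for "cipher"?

gilmtv

Looking at the pairs, the operation is to sort the characters into alphabetical order, then shift every letter 4 places forward in the alphabet (wrapping around).
Working it through for "cipher": intermediate "cehipr", final "gilmtv".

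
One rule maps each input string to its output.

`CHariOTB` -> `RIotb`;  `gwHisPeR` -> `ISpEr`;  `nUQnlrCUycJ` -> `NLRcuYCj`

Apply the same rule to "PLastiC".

The transformation: delete the first 3 characters, then flip the case of every letter.
"PLastiC" → "stiC" → "STIc".

STIc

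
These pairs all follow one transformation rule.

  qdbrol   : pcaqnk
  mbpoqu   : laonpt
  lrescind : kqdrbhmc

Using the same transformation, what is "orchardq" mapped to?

What's happening: shift every letter 1 place backward in the alphabet (wrapping around).
On "orchardq" that produces "nqbgzqcp".

nqbgzqcp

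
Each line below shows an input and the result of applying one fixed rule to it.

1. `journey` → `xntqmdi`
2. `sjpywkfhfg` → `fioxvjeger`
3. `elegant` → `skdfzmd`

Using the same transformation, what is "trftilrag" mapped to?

fqeshkqzs

Rule — swap the first and last characters, then shift every letter 1 place backward in the alphabet (wrapping around).
For "trftilrag", step one produces "grftilrat"; step two turns that into "fqeshkqzs".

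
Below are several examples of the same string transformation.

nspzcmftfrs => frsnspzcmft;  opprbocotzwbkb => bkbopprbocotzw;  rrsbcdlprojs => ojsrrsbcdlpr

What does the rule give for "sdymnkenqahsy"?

hsysdymnkenqa

Each output is the input with this applied: move the last 3 characters to the front (rotate right by 3).
Applying that to "sdymnkenqahsy" gives "hsysdymnkenqa".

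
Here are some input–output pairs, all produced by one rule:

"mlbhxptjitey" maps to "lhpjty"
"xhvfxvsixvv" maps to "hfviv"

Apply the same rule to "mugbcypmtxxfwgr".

The rule is to keep every other character starting from the second (positions 2nd, 4th, 6th, ...).
Doing the same to "mugbcypmtxxfwgr": "ubymxfg".

ubymxfg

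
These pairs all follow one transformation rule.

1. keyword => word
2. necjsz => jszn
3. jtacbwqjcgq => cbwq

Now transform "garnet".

netg

Rule — move the first 3 characters to the end (rotate left by 3), then keep only the first 4 characters.
On "garnet": the first step gives "netgar", and the second then gives "netg".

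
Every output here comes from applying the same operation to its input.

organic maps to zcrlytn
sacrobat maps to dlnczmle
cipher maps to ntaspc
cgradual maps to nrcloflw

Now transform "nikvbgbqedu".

ytvgmrmbpof

The transformation: shift every letter 11 places forward in the alphabet (wrapping around).
On "nikvbgbqedu" that produces "ytvgmrmbpof".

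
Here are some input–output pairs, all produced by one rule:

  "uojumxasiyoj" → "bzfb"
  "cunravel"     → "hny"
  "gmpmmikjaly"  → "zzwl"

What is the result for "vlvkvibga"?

yit

The transformation: shift every letter 13 places forward in the alphabet (wrapping around) — i.e. ROT13, then keep one character in every 3, starting at position 2 (positions 2nd, 5th, 8th, ...).
Applying that to "vlvkvibga" gives "yit".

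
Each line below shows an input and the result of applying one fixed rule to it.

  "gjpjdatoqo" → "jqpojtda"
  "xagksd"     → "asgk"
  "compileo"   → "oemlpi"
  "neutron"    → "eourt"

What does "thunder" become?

The rule is to take characters alternately from the front and the back (1st, last, 2nd, 2nd-last, ...), then delete the first 2 characters.
On "thunder" that produces "heudn".
(Check on "compileo": → "cooemlpi" → "oemlpi" ✓)

heudn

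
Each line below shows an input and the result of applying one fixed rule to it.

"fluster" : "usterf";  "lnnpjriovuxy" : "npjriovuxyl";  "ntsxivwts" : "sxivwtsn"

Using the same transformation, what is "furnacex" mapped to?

In each case the input is transformed by: move the first 2 characters to the end (rotate left by 2), then delete the last character.
On "furnacex": the first step gives "rnacexfu", and the second then gives "rnacexf".
(Check on "lnnpjriovuxy": → "npjriovuxyln" → "npjriovuxyl" ✓)

rnacexf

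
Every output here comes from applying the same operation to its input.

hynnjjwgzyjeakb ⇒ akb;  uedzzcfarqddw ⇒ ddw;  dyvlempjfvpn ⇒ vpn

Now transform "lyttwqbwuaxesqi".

The transformation: keep only the last 3 characters.
Applying that to "lyttwqbwuaxesqi" gives "sqi".

sqi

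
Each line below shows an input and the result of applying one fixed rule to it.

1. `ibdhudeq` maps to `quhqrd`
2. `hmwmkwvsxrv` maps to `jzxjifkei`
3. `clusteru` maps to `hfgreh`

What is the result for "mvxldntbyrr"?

kyqagolee

In each case the input is transformed by: delete the first 2 characters, then shift every letter 13 places forward in the alphabet (wrapping around) — i.e. ROT13.
Starting from "mvxldntbyrr": after the first operation, "xldntbyrr"; after the second, "kyqagolee".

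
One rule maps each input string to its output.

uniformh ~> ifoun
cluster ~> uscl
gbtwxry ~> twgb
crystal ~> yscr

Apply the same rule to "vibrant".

What's happening: delete the last 3 characters, then move the first 2 characters to the end (rotate left by 2).
"vibrant" → "brvi".

brvi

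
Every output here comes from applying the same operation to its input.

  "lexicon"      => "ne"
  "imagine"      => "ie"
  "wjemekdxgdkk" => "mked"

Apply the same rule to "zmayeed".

Each output is the input with this applied: sort the characters into reverse alphabetical order, then keep one character in every 3, starting at position 3 (positions 3rd, 6th, 9th, ...).
On "zmayeed": the first step gives "zymeeda", and the second then gives "md".

md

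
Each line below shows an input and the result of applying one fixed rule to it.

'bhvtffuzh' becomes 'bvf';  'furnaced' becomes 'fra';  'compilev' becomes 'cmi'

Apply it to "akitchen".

The transformation: delete the last 3 characters, then keep every other character starting from the first (positions 1st, 3rd, 5th, ...).
Working it through for "akitchen": intermediate "akitc", final "aic".

aic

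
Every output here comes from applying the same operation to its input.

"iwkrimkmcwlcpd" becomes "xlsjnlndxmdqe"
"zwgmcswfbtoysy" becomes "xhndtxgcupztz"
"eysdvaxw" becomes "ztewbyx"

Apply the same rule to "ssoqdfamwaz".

Rule — shift every letter 1 place forward in the alphabet (wrapping around), then delete the first character.
Working it through for "ssoqdfamwaz": intermediate "ttpregbnxba", final "tpregbnxba".
(Check on "iwkrimkmcwlcpd": → "jxlsjnlndxmdqe" → "xlsjnlndxmdqe" ✓)

tpregbnxba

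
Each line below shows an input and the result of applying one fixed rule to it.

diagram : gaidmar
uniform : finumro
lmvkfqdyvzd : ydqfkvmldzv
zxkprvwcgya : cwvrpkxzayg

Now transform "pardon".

The pattern: reverse the string, then move the first 3 characters to the end (rotate left by 3).
Working it through for "pardon": intermediate "nodrap", final "rapnod".

rapnod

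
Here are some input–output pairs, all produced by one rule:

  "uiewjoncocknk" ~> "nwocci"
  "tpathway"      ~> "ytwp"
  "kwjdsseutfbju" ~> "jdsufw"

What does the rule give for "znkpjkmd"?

Looking at the pairs, the operation is to keep every other character starting from the second (positions 2nd, 4th, 6th, ...), then swap the first and last characters.
So "znkpjkmd" becomes "dpkn".

dpkn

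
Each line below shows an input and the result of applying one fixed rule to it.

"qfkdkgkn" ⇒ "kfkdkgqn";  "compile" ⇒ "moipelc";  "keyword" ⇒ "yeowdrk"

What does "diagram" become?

What's happening: move the first character to the end, then swap each adjacent pair of characters (1↔2, 3↔4, ...).
On "diagram" that produces "airgmad".

airgmad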